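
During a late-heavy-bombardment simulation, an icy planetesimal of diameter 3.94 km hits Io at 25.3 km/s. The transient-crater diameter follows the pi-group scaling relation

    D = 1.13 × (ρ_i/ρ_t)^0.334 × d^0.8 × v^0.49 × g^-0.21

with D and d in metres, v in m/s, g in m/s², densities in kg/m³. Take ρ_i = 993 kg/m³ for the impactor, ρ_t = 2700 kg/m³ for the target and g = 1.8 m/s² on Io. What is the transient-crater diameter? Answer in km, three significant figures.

In SI units: d = 3940 m, v = 25300 m/s.
(ρ_i/ρ_t)^0.334 = (993/2700)^0.334 = 0.7160
d^0.8 = 3940^0.8 = 752.3
v^0.49 = 25300^0.49 = 143.7
g^-0.21 = 1.8^-0.21 = 0.8839
D = 1.13 × 0.7160 × 752.3 × 143.7 × 0.8839 = 77311 m
   = 77.31 km

D ≈ 77.3 km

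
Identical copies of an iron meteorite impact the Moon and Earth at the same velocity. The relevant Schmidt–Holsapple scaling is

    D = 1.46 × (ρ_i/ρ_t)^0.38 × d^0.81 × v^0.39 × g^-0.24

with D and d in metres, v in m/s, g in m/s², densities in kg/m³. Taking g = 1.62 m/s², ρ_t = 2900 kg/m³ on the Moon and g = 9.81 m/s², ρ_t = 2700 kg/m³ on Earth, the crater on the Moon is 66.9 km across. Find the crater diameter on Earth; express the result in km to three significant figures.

The impactor-only factors (d, v, ρ_i) cancel in the ratio, leaving D_Earth/D_Moon = (g_Earth/g_Moon)^-0.24 · (ρ_t,Moon/ρ_t,Earth)^0.38.
(9.81/1.62)^-0.24 = 6.056^-0.24 = 0.6490
(2900/2700)^0.38 = 1.074^0.38 = 1.027
Ratio = 0.6490 × 1.027 = 0.6665
D_Earth = 0.6665 × 66.9 km = 44.6 km

D ≈ 44.6 km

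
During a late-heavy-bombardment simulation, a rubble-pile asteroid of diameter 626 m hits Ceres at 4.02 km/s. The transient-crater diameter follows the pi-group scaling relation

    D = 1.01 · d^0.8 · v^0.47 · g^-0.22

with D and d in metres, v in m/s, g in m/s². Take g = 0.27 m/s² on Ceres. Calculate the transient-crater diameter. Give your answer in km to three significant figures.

In SI units: v = 4020 m/s.
d^0.8 = 626^0.8 = 172.7
v^0.47 = 4020^0.47 = 49.43
g^-0.22 = 0.27^-0.22 = 1.334
D = 1.01 × 172.7 × 49.43 × 1.334 = 11502 m
   = 11.50 km

D ≈ 11.5 km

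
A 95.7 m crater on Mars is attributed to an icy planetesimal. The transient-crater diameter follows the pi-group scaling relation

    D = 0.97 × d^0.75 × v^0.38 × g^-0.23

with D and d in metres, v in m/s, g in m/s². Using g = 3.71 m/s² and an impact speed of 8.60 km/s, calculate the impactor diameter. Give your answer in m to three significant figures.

Rearranging for d: d = [D / (0.97 · 8600^0.38 · 3.71^-0.23)]^(1/0.75).
8600^0.38 = 31.27
3.71^-0.23 = 0.7397
Denominator = 0.97 × 31.27 × 0.7397 = 22.44
D / 22.44 = 95.7 / 22.44 = 4.265
d = 4.265^(1/0.75) = 4.265^1.3333 = 6.916 m

d ≈ 6.92 m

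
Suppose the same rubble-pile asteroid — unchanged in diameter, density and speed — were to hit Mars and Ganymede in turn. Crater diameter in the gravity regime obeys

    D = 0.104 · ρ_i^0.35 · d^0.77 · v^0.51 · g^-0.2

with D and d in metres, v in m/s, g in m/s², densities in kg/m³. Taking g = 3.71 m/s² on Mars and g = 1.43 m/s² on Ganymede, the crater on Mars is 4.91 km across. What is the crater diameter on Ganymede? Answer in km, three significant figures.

D ≈ 5.94 km

All impactor-dependent factors cancel in the ratio, leaving D_Ganymede/D_Mars = (g_Ganymede/g_Mars)^-0.2.
(1.43/3.71)^-0.2 = 0.3854^-0.2 = 1.210
D_Ganymede = 1.210 × 4.91 km = 5.94 km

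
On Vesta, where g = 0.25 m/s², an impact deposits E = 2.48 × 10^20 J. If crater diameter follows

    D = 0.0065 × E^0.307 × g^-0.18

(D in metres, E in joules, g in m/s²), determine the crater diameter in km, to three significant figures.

E^0.307 = (2.48 × 10^20)^0.307 = 1.824 × 10^6
g^-0.18 = 0.25^-0.18 = 1.283
D = 0.0065 × 1.824 × 10^6 × 1.283 = 15211 m
   = 15.21 km

D ≈ 15.2 km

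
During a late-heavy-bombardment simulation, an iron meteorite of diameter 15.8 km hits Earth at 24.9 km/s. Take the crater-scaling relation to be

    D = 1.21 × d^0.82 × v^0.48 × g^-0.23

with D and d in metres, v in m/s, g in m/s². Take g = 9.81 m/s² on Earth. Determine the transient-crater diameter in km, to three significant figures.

In SI units: d = 15800 m, v = 24900 m/s.
d^0.82 = 15800^0.82 = 2773
v^0.48 = 24900^0.48 = 128.9
g^-0.23 = 9.81^-0.23 = 0.5914
D = 1.21 × 2773 × 128.9 × 0.5914 = 2.558 × 10^5 m
   = 255.8 km

D ≈ 256 km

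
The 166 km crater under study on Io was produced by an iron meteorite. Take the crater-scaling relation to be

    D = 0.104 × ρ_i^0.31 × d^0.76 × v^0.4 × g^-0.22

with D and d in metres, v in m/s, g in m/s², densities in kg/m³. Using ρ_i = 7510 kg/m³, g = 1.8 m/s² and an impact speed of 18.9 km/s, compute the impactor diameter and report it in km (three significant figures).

d ≈ 25.4 km

Rearranging for d: d = [D / (0.104 · 7510^0.31 · 18900^0.4 · 1.8^-0.22)]^(1/0.76).
D = 166000 m.
7510^0.31 = 15.90
18900^0.4 = 51.36
1.8^-0.22 = 0.8787
Denominator = 0.104 × 15.90 × 51.36 × 0.8787 = 74.63
D / 74.63 = 166000 / 74.63 = 2224
d = 2224^(1/0.76) = 2224^1.3158 = 25361 m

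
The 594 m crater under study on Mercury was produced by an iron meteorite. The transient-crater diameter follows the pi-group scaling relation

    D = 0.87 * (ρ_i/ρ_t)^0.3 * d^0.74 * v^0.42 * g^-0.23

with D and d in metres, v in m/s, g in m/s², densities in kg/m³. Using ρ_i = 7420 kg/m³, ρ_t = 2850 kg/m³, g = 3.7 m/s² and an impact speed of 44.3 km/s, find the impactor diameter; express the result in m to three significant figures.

d ≈ 15.9 m

Rearranging for d: d = [D / (0.87 · (7420/2850)^0.3 · 44300^0.42 · 3.7^-0.23)]^(1/0.74).
(7420/2850)^0.3 = 1.333
44300^0.42 = 89.43
3.7^-0.23 = 0.7401
Denominator = 0.87 × 1.333 × 89.43 × 0.7401 = 76.76
D / 76.76 = 594 / 76.76 = 7.738
d = 7.738^(1/0.74) = 7.738^1.3514 = 15.88 m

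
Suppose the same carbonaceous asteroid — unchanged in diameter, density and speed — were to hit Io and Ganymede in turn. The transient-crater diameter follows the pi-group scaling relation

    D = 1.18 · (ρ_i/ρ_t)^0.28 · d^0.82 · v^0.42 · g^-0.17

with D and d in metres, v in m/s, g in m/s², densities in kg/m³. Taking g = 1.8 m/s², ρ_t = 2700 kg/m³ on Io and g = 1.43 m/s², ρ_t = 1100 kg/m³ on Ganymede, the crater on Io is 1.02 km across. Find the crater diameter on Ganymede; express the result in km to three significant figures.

The impactor-only factors (d, v, ρ_i) cancel in the ratio, leaving D_Ganymede/D_Io = (g_Ganymede/g_Io)^-0.17 · (ρ_t,Io/ρ_t,Ganymede)^0.28.
(1.43/1.8)^-0.17 = 0.7944^-0.17 = 1.040
(2700/1100)^0.28 = 2.455^0.28 = 1.286
Ratio = 1.040 × 1.286 = 1.337
D_Ganymede = 1.337 × 1.02 km = 1.36 km

D ≈ 1.36 km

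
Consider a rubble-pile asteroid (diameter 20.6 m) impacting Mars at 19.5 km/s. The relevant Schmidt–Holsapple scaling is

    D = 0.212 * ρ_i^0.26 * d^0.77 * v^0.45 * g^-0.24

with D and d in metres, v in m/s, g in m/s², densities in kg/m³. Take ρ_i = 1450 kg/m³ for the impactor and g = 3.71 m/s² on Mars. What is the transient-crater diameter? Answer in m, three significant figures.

D ≈ 899 m

In SI units: v = 19500 m/s.
ρ_i^0.26 = 1450^0.26 = 6.637
d^0.77 = 20.6^0.77 = 10.27
v^0.45 = 19500^0.45 = 85.21
g^-0.24 = 3.71^-0.24 = 0.7300
D = 0.212 × 6.637 × 10.27 × 85.21 × 0.7300 = 898.9 m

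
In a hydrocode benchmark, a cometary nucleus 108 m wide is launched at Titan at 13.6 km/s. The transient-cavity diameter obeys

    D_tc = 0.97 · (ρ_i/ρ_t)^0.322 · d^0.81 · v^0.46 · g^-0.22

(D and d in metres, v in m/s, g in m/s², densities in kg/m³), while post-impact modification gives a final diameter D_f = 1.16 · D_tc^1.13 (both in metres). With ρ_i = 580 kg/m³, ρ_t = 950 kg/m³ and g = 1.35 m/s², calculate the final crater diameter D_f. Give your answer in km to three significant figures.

v = 13600 m/s.
(ρ_i/ρ_t)^0.322 = (580/950)^0.322 = 0.8531
d^0.81 = 108^0.81 = 44.37
v^0.46 = 13600^0.46 = 79.69
g^-0.22 = 1.35^-0.22 = 0.9361
D_tc = 0.97 × 0.8531 × 44.37 × 79.69 × 0.9361 = 2739 m
D_f = 1.16 × (2739)^1.13 = 8891 m
     = 8.891 km

D_f ≈ 8.89 km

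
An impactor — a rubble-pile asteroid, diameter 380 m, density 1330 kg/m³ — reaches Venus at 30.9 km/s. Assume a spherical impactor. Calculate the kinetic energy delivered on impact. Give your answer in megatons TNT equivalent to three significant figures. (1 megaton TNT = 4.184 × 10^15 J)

E ≈ 4360 Mt TNT

v = 30900 m/s.
Mass m = (π/6) ρ d³ = (π/6) × 1330 × (380)³ = 3.821 × 10^10 kg
E = ½ m v² = 0.5 × 3.821 × 10^10 × (30900)² = 1.824 × 10^19 J
   = 1.824 × 10^19 / 4.184×10^15 = 4359 Mt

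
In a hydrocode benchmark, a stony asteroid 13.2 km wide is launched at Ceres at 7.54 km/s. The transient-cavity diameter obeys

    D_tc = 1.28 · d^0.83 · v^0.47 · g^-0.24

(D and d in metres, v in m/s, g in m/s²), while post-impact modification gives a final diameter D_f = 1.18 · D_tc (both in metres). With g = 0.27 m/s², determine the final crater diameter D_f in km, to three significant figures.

In SI: d = 13200 m, v = 7540 m/s.
d^0.83 = 13200^0.83 = 2631
v^0.47 = 7540^0.47 = 66.43
g^-0.24 = 0.27^-0.24 = 1.369
D_tc = 1.28 × 2631 × 66.43 × 1.369 = 3.063 × 10^5 m
D_f = 1.18 × 3.063 × 10^5 = 3.614 × 10^5 m
     = 361.4 km

D_f ≈ 361 km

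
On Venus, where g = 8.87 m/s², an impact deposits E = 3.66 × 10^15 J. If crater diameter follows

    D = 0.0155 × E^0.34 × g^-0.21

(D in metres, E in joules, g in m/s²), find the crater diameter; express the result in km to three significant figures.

D ≈ 1.92 km

E^0.34 = (3.66 × 10^15)^0.34 = 1.957 × 10^5
g^-0.21 = 8.87^-0.21 = 0.6323
D = 0.0155 × 1.957 × 10^5 × 0.6323 = 1918 m
   = 1.918 km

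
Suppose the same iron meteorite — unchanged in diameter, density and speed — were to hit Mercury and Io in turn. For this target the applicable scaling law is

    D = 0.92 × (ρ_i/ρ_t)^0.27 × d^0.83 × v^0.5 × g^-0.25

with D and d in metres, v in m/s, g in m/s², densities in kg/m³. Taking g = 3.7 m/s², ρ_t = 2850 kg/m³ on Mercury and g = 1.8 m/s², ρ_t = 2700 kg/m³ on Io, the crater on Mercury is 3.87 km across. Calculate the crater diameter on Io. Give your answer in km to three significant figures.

D ≈ 4.70 km

The impactor-only factors (d, v, ρ_i) cancel in the ratio, leaving D_Io/D_Mercury = (g_Io/g_Mercury)^-0.25 · (ρ_t,Mercury/ρ_t,Io)^0.27.
(1.8/3.7)^-0.25 = 0.4865^-0.25 = 1.197
(2850/2700)^0.27 = 1.056^0.27 = 1.015
Ratio = 1.197 × 1.015 = 1.215
D_Io = 1.215 × 3.87 km = 4.70 km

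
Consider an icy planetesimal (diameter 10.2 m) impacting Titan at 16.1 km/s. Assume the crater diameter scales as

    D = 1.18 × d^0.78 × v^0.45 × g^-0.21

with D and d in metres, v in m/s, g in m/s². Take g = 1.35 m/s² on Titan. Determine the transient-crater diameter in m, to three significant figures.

In SI units: v = 16100 m/s.
d^0.78 = 10.2^0.78 = 6.119
v^0.45 = 16100^0.45 = 78.18
g^-0.21 = 1.35^-0.21 = 0.9389
D = 1.18 × 6.119 × 78.18 × 0.9389 = 530.0 m

D ≈ 530 m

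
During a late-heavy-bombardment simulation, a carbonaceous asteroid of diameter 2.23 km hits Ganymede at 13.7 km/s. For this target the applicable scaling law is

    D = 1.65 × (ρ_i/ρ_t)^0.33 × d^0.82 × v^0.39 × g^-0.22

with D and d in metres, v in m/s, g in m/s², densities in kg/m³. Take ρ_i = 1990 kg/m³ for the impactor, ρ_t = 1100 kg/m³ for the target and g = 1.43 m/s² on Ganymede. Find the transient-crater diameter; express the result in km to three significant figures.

D ≈ 42.4 km

In SI units: d = 2230 m, v = 13700 m/s.
(ρ_i/ρ_t)^0.33 = (1990/1100)^0.33 = 1.216
d^0.82 = 2230^0.82 = 556.7
v^0.39 = 13700^0.39 = 41.05
g^-0.22 = 1.43^-0.22 = 0.9243
D = 1.65 × 1.216 × 556.7 × 41.05 × 0.9243 = 42380 m
   = 42.38 km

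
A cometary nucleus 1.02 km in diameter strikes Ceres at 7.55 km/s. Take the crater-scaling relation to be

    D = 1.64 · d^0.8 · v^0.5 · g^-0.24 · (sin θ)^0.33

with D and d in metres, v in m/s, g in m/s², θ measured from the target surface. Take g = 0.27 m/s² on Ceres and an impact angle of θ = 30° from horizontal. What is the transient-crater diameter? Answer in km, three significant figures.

In SI units: d = 1020 m, v = 7550 m/s.
d^0.8 = 1020^0.8 = 255.2
v^0.5 = 7550^0.5 = 86.89
g^-0.24 = 0.27^-0.24 = 1.369
(sin 30°)^0.33 = 0.5000^0.33 = 0.7955
D = 1.64 × 255.2 × 86.89 × 1.369 × 0.7955 = 39604 m
   = 39.60 km

D ≈ 39.6 km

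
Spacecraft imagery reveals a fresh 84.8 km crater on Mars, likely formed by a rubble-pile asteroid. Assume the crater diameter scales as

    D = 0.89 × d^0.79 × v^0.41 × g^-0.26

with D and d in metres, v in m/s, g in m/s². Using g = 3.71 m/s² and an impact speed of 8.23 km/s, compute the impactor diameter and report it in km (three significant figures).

Rearranging for d: d = [D / (0.89 · 8230^0.41 · 3.71^-0.26)]^(1/0.79).
D = 84800 m.
8230^0.41 = 40.30
3.71^-0.26 = 0.7112
Denominator = 0.89 × 40.30 × 0.7112 = 25.51
D / 25.51 = 84800 / 25.51 = 3324
d = 3324^(1/0.79) = 3324^1.2658 = 28689 m

d ≈ 28.7 km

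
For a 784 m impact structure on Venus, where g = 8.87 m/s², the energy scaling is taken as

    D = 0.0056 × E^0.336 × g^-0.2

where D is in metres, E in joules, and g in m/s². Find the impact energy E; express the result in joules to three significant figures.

Rearranging: E = [D / (0.0056 · g^-0.2)]^(1/0.336).
g^-0.2 = 8.87^-0.2 = 0.6463
D / (0.0056 × 0.6463) = 784 / (3.619 × 10^-3) = 2.166 × 10^5
E = (2.166 × 10^5)^2.9762 = 7.586 × 10^15 J

E ≈ 7.59 × 10^15 J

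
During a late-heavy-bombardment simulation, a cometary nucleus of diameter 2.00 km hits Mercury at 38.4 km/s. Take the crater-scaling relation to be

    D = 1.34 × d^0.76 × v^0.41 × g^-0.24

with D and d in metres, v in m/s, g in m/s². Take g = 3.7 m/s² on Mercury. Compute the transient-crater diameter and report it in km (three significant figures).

D ≈ 23.9 km

In SI units: d = 2000 m, v = 38400 m/s.
d^0.76 = 2000^0.76 = 322.7
v^0.41 = 38400^0.41 = 75.78
g^-0.24 = 3.7^-0.24 = 0.7305
D = 1.34 × 322.7 × 75.78 × 0.7305 = 23937 m
   = 23.94 km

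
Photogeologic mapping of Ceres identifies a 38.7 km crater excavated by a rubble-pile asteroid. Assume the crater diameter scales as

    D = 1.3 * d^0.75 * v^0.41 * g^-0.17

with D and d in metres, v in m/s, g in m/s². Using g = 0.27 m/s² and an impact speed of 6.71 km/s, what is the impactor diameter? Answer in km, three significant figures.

Rearranging for d: d = [D / (1.3 · 6710^0.41 · 0.27^-0.17)]^(1/0.75).
D = 38700 m.
6710^0.41 = 37.06
0.27^-0.17 = 1.249
Denominator = 1.3 × 37.06 × 1.249 = 60.17
D / 60.17 = 38700 / 60.17 = 643.2
d = 643.2^(1/0.75) = 643.2^1.3333 = 5551 m

d ≈ 5.55 km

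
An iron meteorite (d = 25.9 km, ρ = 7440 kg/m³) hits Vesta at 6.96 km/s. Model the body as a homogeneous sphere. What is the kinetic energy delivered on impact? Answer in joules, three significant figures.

d = 25900 m; v = 6960 m/s.
Mass m = (π/6) ρ d³ = (π/6) × 7440 × (25900)³ = 6.768 × 10^16 kg
E = ½ m v² = 0.5 × 6.768 × 10^16 × (6960)² = 1.639 × 10^24 J

E ≈ 1.64 × 10^24 J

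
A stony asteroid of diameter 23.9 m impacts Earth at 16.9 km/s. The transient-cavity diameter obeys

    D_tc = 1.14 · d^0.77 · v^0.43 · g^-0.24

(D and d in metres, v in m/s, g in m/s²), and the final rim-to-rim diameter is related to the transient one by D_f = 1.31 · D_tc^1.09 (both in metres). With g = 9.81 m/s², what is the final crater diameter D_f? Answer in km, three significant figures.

v = 16900 m/s.
d^0.77 = 23.9^0.77 = 11.52
v^0.43 = 16900^0.43 = 65.76
g^-0.24 = 9.81^-0.24 = 0.5781
D_tc = 1.14 × 11.52 × 65.76 × 0.5781 = 499.3 m
D_f = 1.31 × (499.3)^1.09 = 1144 m
     = 1.144 km

D_f ≈ 1.14 km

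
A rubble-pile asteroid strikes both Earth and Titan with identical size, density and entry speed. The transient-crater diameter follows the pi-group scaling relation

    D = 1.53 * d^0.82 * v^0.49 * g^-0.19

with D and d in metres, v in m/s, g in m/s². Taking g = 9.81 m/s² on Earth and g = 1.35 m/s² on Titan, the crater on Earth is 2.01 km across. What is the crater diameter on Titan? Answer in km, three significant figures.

D ≈ 2.93 km

All impactor-dependent factors cancel in the ratio, leaving D_Titan/D_Earth = (g_Titan/g_Earth)^-0.19.
(1.35/9.81)^-0.19 = 0.1376^-0.19 = 1.458
D_Titan = 1.458 × 2.01 km = 2.93 km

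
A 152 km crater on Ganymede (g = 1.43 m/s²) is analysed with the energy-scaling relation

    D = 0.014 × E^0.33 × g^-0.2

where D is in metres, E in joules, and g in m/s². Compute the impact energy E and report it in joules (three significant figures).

Rearranging: E = [D / (0.014 · g^-0.2)]^(1/0.33).
D = 152000 m.
g^-0.2 = 1.43^-0.2 = 0.9310
D / (0.014 × 0.9310) = 152000 / (0.01303) = 1.167 × 10^7
E = (1.167 × 10^7)^3.0303 = 2.602 × 10^21 J

E ≈ 2.60 × 10^21 J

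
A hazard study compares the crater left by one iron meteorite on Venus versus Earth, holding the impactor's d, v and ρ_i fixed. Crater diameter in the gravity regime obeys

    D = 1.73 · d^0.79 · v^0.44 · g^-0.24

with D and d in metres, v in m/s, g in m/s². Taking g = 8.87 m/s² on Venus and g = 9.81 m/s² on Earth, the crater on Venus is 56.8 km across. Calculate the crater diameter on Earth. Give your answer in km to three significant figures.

All impactor-dependent factors cancel in the ratio, leaving D_Earth/D_Venus = (g_Earth/g_Venus)^-0.24.
(9.81/8.87)^-0.24 = 1.106^-0.24 = 0.9761
D_Earth = 0.9761 × 56.8 km = 55.4 km

D ≈ 55.4 km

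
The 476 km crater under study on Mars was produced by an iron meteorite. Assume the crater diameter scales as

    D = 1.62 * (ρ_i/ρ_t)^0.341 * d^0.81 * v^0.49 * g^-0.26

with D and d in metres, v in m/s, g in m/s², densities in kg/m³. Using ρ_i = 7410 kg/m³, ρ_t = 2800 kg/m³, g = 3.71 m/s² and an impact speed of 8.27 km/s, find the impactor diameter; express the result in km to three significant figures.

d ≈ 24.3 km

Rearranging for d: d = [D / (1.62 · (7410/2800)^0.341 · 8270^0.49 · 3.71^-0.26)]^(1/0.81).
D = 476000 m.
(7410/2800)^0.341 = 1.394
8270^0.49 = 83.10
3.71^-0.26 = 0.7112
Denominator = 1.62 × 1.394 × 83.10 × 0.7112 = 133.5
D / 133.5 = 476000 / 133.5 = 3566
d = 3566^(1/0.81) = 3566^1.2346 = 24295 m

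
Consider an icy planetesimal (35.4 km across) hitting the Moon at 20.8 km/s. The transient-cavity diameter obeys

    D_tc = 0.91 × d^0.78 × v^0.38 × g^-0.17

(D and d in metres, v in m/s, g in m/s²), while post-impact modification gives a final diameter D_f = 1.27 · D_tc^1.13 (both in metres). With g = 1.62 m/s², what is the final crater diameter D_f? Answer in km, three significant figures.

In SI: d = 35400 m, v = 20800 m/s.
d^0.78 = 35400^0.78 = 3534
v^0.38 = 20800^0.38 = 43.74
g^-0.17 = 1.62^-0.17 = 0.9213
D_tc = 0.91 × 3534 × 43.74 × 0.9213 = 1.296 × 10^5 m
D_f = 1.27 × (1.296 × 10^5)^1.13 = 7.604 × 10^5 m
     = 760.4 km

D_f ≈ 760 km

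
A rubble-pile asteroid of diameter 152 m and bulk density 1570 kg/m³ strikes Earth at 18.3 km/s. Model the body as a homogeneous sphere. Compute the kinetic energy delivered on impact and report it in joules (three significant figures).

v = 18300 m/s.
Mass m = (π/6) ρ d³ = (π/6) × 1570 × (152)³ = 2.887 × 10^9 kg
E = ½ m v² = 0.5 × 2.887 × 10^9 × (18300)² = 4.834 × 10^17 J

E ≈ 4.83 × 10^17 J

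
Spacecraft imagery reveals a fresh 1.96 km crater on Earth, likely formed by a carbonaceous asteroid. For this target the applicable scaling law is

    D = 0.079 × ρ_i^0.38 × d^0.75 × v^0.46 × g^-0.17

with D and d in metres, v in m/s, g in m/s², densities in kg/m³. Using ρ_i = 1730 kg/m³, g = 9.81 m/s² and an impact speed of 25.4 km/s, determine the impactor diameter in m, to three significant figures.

d ≈ 55.2 m

Rearranging for d: d = [D / (0.079 · 1730^0.38 · 25400^0.46 · 9.81^-0.17)]^(1/0.75).
D = 1960 m.
1730^0.38 = 17.00
25400^0.46 = 106.2
9.81^-0.17 = 0.6783
Denominator = 0.079 × 17.00 × 106.2 × 0.6783 = 96.74
D / 96.74 = 1960 / 96.74 = 20.26
d = 20.26^(1/0.75) = 20.26^1.3333 = 55.23 m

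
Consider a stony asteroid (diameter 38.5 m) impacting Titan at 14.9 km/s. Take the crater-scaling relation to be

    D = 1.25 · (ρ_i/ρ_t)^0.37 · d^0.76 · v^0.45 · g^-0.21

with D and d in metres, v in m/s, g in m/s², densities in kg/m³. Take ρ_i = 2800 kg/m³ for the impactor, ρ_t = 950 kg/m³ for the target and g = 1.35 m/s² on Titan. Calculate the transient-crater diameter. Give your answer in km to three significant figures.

In SI units: v = 14900 m/s.
(ρ_i/ρ_t)^0.37 = (2800/950)^0.37 = 1.492
d^0.76 = 38.5^0.76 = 16.03
v^0.45 = 14900^0.45 = 75.50
g^-0.21 = 1.35^-0.21 = 0.9389
D = 1.25 × 1.492 × 16.03 × 75.50 × 0.9389 = 2119 m
   = 2.119 km

D ≈ 2.12 km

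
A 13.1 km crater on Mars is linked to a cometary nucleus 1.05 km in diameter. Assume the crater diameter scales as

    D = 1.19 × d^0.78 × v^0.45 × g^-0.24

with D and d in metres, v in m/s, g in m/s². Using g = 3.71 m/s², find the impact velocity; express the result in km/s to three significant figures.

Rearranging for v: v = [D / (1.19 · 1050^0.78 · 3.71^-0.24)]^(1/0.45).
D = 13100 m.
1050^0.78 = 227.3
3.71^-0.24 = 0.7300
Denominator = 1.19 × 227.3 × 0.7300 = 197.5
D / 197.5 = 13100 / 197.5 = 66.33
v = 66.33^(1/0.45) = 66.33^2.2222 = 11174 m/s

v ≈ 11.2 km/s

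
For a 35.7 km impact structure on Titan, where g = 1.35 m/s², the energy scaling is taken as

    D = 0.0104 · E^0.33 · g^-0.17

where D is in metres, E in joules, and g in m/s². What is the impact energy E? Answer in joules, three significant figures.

Rearranging: E = [D / (0.0104 · g^-0.17)]^(1/0.33).
D = 35700 m.
g^-0.17 = 1.35^-0.17 = 0.9503
D / (0.0104 × 0.9503) = 35700 / (9.883 × 10^-3) = 3.612 × 10^6
E = (3.612 × 10^6)^3.0303 = 7.446 × 10^19 J

E ≈ 7.45 × 10^19 J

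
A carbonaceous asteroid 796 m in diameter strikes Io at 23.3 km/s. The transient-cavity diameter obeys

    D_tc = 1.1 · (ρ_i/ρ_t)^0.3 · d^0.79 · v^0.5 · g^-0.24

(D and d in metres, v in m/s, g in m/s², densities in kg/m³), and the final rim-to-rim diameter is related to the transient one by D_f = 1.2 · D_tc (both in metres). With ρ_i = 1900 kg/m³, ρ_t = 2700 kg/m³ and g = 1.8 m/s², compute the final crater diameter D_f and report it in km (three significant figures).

D_f ≈ 30.8 km

v = 23300 m/s.
(ρ_i/ρ_t)^0.3 = (1900/2700)^0.3 = 0.8999
d^0.79 = 796^0.79 = 195.8
v^0.5 = 23300^0.5 = 152.6
g^-0.24 = 1.8^-0.24 = 0.8684
D_tc = 1.1 × 0.8999 × 195.8 × 152.6 × 0.8684 = 25680 m
D_f = 1.2 × 25680 = 30816 m
     = 30.82 km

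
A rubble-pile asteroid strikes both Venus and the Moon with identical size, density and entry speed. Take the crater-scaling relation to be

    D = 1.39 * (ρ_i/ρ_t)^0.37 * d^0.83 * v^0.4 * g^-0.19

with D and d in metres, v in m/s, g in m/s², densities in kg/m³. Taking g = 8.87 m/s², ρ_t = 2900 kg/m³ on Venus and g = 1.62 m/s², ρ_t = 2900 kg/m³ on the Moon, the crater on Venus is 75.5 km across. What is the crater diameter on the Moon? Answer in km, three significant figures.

D ≈ 104 km

The impactor-only factors (d, v, ρ_i) cancel in the ratio, leaving D_Moon/D_Venus = (g_Moon/g_Venus)^-0.19 · (ρ_t,Venus/ρ_t,Moon)^0.37.
(1.62/8.87)^-0.19 = 0.1826^-0.19 = 1.381
(2900/2900)^0.37 = 1.000^0.37 = 1.000
Ratio = 1.381 × 1.000 = 1.381
D_Moon = 1.381 × 75.5 km = 104 km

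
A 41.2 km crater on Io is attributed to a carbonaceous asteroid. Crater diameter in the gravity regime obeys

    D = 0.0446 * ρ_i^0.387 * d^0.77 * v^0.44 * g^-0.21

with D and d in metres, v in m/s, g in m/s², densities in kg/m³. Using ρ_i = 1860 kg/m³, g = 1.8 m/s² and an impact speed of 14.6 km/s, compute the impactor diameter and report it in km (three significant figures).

Rearranging for d: d = [D / (0.0446 · 1860^0.387 · 14600^0.44 · 1.8^-0.21)]^(1/0.77).
D = 41200 m.
1860^0.387 = 18.42
14600^0.44 = 67.97
1.8^-0.21 = 0.8839
Denominator = 0.0446 × 18.42 × 67.97 × 0.8839 = 49.36
D / 49.36 = 41200 / 49.36 = 834.7
d = 834.7^(1/0.77) = 834.7^1.2987 = 6226 m

d ≈ 6.23 km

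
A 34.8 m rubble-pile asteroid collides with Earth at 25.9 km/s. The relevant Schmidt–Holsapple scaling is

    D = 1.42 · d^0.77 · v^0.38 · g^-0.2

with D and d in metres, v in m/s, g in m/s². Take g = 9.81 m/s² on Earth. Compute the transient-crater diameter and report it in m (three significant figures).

D ≈ 658 m

In SI units: v = 25900 m/s.
d^0.77 = 34.8^0.77 = 15.38
v^0.38 = 25900^0.38 = 47.54
g^-0.2 = 9.81^-0.2 = 0.6334
D = 1.42 × 15.38 × 47.54 × 0.6334 = 657.6 m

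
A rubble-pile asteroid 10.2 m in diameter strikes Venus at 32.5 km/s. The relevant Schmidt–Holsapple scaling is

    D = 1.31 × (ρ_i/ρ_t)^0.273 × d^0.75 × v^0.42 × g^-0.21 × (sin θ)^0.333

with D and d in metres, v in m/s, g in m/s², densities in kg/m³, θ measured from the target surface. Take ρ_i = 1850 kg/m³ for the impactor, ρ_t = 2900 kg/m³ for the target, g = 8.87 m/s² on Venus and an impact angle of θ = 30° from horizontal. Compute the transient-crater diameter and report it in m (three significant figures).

D ≈ 261 m

In SI units: v = 32500 m/s.
(ρ_i/ρ_t)^0.273 = (1850/2900)^0.273 = 0.8845
d^0.75 = 10.2^0.75 = 5.708
v^0.42 = 32500^0.42 = 78.52
g^-0.21 = 8.87^-0.21 = 0.6323
(sin 30°)^0.333 = 0.5000^0.333 = 0.7939
D = 1.31 × 0.8845 × 5.708 × 78.52 × 0.6323 × 0.7939 = 260.7 m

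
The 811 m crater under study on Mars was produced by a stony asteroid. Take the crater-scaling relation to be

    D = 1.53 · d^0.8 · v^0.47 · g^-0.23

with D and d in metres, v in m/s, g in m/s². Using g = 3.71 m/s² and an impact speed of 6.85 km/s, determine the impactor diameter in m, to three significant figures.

d ≈ 20.7 m

Rearranging for d: d = [D / (1.53 · 6850^0.47 · 3.71^-0.23)]^(1/0.8).
6850^0.47 = 63.50
3.71^-0.23 = 0.7397
Denominator = 1.53 × 63.50 × 0.7397 = 71.87
D / 71.87 = 811 / 71.87 = 11.28
d = 11.28^(1/0.8) = 11.28^1.25 = 20.67 m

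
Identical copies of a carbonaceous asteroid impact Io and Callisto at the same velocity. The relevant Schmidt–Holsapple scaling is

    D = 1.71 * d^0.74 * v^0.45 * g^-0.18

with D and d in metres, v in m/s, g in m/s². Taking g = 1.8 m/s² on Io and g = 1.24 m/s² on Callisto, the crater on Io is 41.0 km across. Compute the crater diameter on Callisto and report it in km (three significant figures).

All impactor-dependent factors cancel in the ratio, leaving D_Callisto/D_Io = (g_Callisto/g_Io)^-0.18.
(1.24/1.8)^-0.18 = 0.6889^-0.18 = 1.069
D_Callisto = 1.069 × 41.0 km = 43.8 km

D ≈ 43.8 km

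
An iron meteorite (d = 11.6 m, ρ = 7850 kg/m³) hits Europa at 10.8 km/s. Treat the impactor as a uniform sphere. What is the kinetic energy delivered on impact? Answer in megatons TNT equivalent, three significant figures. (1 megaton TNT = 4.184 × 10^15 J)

E ≈ 0.0894 Mt TNT

v = 10800 m/s.
Mass m = (π/6) ρ d³ = (π/6) × 7850 × (11.6)³ = 6.416 × 10^6 kg
E = ½ m v² = 0.5 × 6.416 × 10^6 × (10800)² = 3.742 × 10^14 J
   = 3.742 × 10^14 / 4.184×10^15 = 0.08944 Mt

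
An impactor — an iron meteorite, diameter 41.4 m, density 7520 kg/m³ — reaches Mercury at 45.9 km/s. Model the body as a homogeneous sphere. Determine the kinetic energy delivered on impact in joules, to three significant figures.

E ≈ 2.94 × 10^17 J

v = 45900 m/s.
Mass m = (π/6) ρ d³ = (π/6) × 7520 × (41.4)³ = 2.794 × 10^8 kg
E = ½ m v² = 0.5 × 2.794 × 10^8 × (45900)² = 2.943 × 10^17 J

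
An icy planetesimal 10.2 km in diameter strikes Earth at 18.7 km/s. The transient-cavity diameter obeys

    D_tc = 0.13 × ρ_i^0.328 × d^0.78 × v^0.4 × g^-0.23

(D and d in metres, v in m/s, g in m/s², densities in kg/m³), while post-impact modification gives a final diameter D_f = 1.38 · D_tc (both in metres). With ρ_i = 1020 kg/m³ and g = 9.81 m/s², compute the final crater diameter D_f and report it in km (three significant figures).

In SI: d = 10200 m, v = 18700 m/s.
ρ_i^0.328 = 1020^0.328 = 9.701
d^0.78 = 10200^0.78 = 1339
v^0.4 = 18700^0.4 = 51.14
g^-0.23 = 9.81^-0.23 = 0.5914
D_tc = 0.13 × 9.701 × 1339 × 51.14 × 0.5914 = 51070 m
D_f = 1.38 × 51070 = 70477 m
     = 70.48 km

D_f ≈ 70.5 km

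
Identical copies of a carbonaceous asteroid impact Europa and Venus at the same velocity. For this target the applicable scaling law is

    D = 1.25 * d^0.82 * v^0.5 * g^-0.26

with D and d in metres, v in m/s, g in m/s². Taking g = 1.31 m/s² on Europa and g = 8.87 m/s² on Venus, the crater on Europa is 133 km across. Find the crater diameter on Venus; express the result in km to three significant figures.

All impactor-dependent factors cancel in the ratio, leaving D_Venus/D_Europa = (g_Venus/g_Europa)^-0.26.
(8.87/1.31)^-0.26 = 6.771^-0.26 = 0.6082
D_Venus = 0.6082 × 133 km = 80.9 km

D ≈ 80.9 km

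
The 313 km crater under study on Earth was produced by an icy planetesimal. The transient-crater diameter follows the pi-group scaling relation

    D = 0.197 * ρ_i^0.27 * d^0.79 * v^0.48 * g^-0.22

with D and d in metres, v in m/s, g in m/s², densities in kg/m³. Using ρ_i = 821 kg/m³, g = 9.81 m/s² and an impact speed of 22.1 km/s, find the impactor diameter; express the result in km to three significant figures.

Rearranging for d: d = [D / (0.197 · 821^0.27 · 22100^0.48 · 9.81^-0.22)]^(1/0.79).
D = 313000 m.
821^0.27 = 6.122
22100^0.48 = 121.7
9.81^-0.22 = 0.6051
Denominator = 0.197 × 6.122 × 121.7 × 0.6051 = 88.81
D / 88.81 = 313000 / 88.81 = 3524
d = 3524^(1/0.79) = 3524^1.2658 = 30891 m

d ≈ 30.9 km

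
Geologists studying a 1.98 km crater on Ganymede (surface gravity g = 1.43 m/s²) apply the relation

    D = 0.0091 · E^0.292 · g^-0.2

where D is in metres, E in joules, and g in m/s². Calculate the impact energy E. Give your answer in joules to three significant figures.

E ≈ 2.43 × 10^18 J

Rearranging: E = [D / (0.0091 · g^-0.2)]^(1/0.292).
D = 1980 m.
g^-0.2 = 1.43^-0.2 = 0.9310
D / (0.0091 × 0.9310) = 1980 / (8.472 × 10^-3) = 2.337 × 10^5
E = (2.337 × 10^5)^3.4247 = 2.432 × 10^18 J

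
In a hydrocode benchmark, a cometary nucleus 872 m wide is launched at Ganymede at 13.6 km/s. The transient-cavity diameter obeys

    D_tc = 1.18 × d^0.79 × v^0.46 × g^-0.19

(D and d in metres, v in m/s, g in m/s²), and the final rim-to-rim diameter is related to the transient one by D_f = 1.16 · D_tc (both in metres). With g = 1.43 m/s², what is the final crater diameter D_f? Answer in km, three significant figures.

v = 13600 m/s.
d^0.79 = 872^0.79 = 210.4
v^0.46 = 13600^0.46 = 79.69
g^-0.19 = 1.43^-0.19 = 0.9343
D_tc = 1.18 × 210.4 × 79.69 × 0.9343 = 18480 m
D_f = 1.16 × 18480 = 21437 m
     = 21.44 km

D_f ≈ 21.4 km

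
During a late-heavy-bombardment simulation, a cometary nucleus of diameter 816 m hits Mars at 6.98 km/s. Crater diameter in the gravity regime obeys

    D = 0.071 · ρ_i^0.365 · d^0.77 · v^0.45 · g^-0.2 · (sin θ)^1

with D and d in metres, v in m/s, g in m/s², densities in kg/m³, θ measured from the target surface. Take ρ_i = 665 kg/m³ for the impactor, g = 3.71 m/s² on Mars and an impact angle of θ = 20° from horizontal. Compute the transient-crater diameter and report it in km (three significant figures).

D ≈ 1.88 km

In SI units: v = 6980 m/s.
ρ_i^0.365 = 665^0.365 = 10.72
d^0.77 = 816^0.77 = 174.6
v^0.45 = 6980^0.45 = 53.67
g^-0.2 = 3.71^-0.2 = 0.7694
(sin 20°)^1 = 0.3420^1 = 0.3420
D = 0.071 × 10.72 × 174.6 × 53.67 × 0.7694 × 0.3420 = 1877 m
   = 1.877 km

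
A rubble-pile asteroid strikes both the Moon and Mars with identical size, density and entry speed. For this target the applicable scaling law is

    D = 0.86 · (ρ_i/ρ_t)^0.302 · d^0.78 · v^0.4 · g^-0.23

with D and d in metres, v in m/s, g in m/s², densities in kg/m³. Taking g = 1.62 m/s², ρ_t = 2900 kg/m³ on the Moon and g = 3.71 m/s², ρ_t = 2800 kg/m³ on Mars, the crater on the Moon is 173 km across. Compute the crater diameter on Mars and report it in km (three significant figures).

The impactor-only factors (d, v, ρ_i) cancel in the ratio, leaving D_Mars/D_Moon = (g_Mars/g_Moon)^-0.23 · (ρ_t,Moon/ρ_t,Mars)^0.302.
(3.71/1.62)^-0.23 = 2.290^-0.23 = 0.8265
(2900/2800)^0.302 = 1.036^0.302 = 1.011
Ratio = 0.8265 × 1.011 = 0.8356
D_Mars = 0.8356 × 173 km = 145 km

D ≈ 145 km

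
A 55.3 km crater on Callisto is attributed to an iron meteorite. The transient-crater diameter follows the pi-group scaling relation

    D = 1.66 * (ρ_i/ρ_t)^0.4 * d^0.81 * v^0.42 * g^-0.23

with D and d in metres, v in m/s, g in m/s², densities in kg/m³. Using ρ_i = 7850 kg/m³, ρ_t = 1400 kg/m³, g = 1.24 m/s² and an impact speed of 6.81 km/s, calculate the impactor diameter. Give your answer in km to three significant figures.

d ≈ 1.79 km

Rearranging for d: d = [D / (1.66 · (7850/1400)^0.4 · 6810^0.42 · 1.24^-0.23)]^(1/0.81).
D = 55300 m.
(7850/1400)^0.4 = 1.993
6810^0.42 = 40.73
1.24^-0.23 = 0.9517
Denominator = 1.66 × 1.993 × 40.73 × 0.9517 = 128.2
D / 128.2 = 55300 / 128.2 = 431.4
d = 431.4^(1/0.81) = 431.4^1.2346 = 1791 m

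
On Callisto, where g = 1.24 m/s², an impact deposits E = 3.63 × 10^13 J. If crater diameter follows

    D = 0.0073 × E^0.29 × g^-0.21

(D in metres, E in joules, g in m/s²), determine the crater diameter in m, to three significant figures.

D ≈ 59.7 m

E^0.29 = (3.63 × 10^13)^0.29 = 8.558 × 10^3
g^-0.21 = 1.24^-0.21 = 0.9558
D = 0.0073 × 8.558 × 10^3 × 0.9558 = 59.71 m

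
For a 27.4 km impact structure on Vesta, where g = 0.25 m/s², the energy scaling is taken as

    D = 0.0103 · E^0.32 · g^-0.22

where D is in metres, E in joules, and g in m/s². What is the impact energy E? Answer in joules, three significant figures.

Rearranging: E = [D / (0.0103 · g^-0.22)]^(1/0.32).
D = 27400 m.
g^-0.22 = 0.25^-0.22 = 1.357
D / (0.0103 × 1.357) = 27400 / (0.01398) = 1.960 × 10^6
E = (1.960 × 10^6)^3.125 = 4.606 × 10^19 J

E ≈ 4.61 × 10^19 J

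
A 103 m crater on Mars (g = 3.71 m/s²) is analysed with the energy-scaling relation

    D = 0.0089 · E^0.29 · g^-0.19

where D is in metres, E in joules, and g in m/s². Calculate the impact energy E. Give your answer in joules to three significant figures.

E ≈ 2.43 × 10^14 J

Rearranging: E = [D / (0.0089 · g^-0.19)]^(1/0.29).
g^-0.19 = 3.71^-0.19 = 0.7795
D / (0.0089 × 0.7795) = 103 / (6.938 × 10^-3) = 1.485 × 10^4
E = (1.485 × 10^4)^3.4483 = 2.429 × 10^14 J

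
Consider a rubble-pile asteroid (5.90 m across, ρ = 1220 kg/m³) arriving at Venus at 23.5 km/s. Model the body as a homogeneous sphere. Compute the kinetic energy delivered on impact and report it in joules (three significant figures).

E ≈ 3.62 × 10^13 J

v = 23500 m/s.
Mass m = (π/6) ρ d³ = (π/6) × 1220 × (5.9)³ = 1.312 × 10^5 kg
E = ½ m v² = 0.5 × 1.312 × 10^5 × (23500)² = 3.623 × 10^13 J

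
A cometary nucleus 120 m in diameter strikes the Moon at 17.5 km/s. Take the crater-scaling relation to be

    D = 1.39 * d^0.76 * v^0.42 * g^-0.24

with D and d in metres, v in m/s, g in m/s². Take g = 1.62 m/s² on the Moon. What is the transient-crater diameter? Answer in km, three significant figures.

In SI units: v = 17500 m/s.
d^0.76 = 120^0.76 = 38.03
v^0.42 = 17500^0.42 = 60.54
g^-0.24 = 1.62^-0.24 = 0.8907
D = 1.39 × 38.03 × 60.54 × 0.8907 = 2850 m
   = 2.850 km

D ≈ 2.85 km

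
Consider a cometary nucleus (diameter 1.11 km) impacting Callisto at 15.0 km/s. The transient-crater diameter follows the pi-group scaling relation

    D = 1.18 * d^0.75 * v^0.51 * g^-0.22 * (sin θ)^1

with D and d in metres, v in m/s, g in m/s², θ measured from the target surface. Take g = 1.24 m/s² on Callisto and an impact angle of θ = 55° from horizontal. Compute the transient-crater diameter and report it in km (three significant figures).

D ≈ 23.9 km

In SI units: d = 1110 m, v = 15000 m/s.
d^0.75 = 1110^0.75 = 192.3
v^0.51 = 15000^0.51 = 134.8
g^-0.22 = 1.24^-0.22 = 0.9538
(sin 55°)^1 = 0.8192^1 = 0.8192
D = 1.18 × 192.3 × 134.8 × 0.9538 × 0.8192 = 23900 m
   = 23.90 km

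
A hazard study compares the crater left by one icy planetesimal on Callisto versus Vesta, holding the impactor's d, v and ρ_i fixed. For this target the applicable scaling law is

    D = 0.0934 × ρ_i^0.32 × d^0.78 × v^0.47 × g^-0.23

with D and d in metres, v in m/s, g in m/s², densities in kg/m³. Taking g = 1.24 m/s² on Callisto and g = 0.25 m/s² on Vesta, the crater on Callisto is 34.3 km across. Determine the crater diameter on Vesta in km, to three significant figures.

All impactor-dependent factors cancel in the ratio, leaving D_Vesta/D_Callisto = (g_Vesta/g_Callisto)^-0.23.
(0.25/1.24)^-0.23 = 0.2016^-0.23 = 1.445
D_Vesta = 1.445 × 34.3 km = 49.6 km

D ≈ 49.6 km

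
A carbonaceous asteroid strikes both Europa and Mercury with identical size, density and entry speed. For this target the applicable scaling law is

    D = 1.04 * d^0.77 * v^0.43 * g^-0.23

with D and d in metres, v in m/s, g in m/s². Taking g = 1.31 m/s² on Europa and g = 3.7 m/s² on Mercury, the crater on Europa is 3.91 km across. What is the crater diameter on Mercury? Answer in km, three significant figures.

All impactor-dependent factors cancel in the ratio, leaving D_Mercury/D_Europa = (g_Mercury/g_Europa)^-0.23.
(3.7/1.31)^-0.23 = 2.824^-0.23 = 0.7876
D_Mercury = 0.7876 × 3.91 km = 3.08 km

D ≈ 3.08 km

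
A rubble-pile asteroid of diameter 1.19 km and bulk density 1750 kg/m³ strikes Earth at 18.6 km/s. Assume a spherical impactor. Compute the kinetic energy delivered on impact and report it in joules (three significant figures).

d = 1190 m; v = 18600 m/s.
Mass m = (π/6) ρ d³ = (π/6) × 1750 × (1190)³ = 1.544 × 10^12 kg
E = ½ m v² = 0.5 × 1.544 × 10^12 × (18600)² = 2.671 × 10^20 J

E ≈ 2.67 × 10^20 J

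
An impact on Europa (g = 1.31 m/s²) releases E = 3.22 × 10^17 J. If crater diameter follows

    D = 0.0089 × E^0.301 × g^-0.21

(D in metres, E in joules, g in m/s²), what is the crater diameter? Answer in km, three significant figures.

D ≈ 1.57 km

E^0.301 = (3.22 × 10^17)^0.301 = 1.862 × 10^5
g^-0.21 = 1.31^-0.21 = 0.9449
D = 0.0089 × 1.862 × 10^5 × 0.9449 = 1566 m
   = 1.566 km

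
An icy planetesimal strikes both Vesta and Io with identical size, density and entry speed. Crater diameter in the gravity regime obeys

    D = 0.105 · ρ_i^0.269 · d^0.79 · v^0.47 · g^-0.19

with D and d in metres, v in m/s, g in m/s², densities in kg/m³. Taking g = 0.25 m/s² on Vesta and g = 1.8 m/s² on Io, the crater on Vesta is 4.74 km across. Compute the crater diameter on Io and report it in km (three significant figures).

D ≈ 3.26 km

All impactor-dependent factors cancel in the ratio, leaving D_Io/D_Vesta = (g_Io/g_Vesta)^-0.19.
(1.8/0.25)^-0.19 = 7.200^-0.19 = 0.6872
D_Io = 0.6872 × 4.74 km = 3.26 km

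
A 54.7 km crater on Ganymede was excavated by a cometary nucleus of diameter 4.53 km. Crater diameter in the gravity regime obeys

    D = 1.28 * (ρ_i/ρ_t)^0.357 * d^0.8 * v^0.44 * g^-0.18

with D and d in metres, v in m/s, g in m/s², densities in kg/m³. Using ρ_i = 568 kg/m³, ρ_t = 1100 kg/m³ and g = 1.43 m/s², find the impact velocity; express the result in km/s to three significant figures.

v ≈ 14.9 km/s

Rearranging for v: v = [D / (1.28 · (568/1100)^0.357 · 4530^0.8 · 1.43^-0.18)]^(1/0.44).
D = 54700 m.
(568/1100)^0.357 = 0.7898
4530^0.8 = 841.2
1.43^-0.18 = 0.9376
Denominator = 1.28 × 0.7898 × 841.2 × 0.9376 = 797.3
D / 797.3 = 54700 / 797.3 = 68.61
v = 68.61^(1/0.44) = 68.61^2.2727 = 14913 m/s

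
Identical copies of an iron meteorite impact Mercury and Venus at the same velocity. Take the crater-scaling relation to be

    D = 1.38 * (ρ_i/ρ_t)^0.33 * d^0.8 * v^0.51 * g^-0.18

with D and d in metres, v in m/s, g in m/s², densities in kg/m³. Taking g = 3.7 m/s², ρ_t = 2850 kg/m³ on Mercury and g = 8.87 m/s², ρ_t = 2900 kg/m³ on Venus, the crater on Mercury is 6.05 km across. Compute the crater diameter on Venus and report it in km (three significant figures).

D ≈ 5.14 km

The impactor-only factors (d, v, ρ_i) cancel in the ratio, leaving D_Venus/D_Mercury = (g_Venus/g_Mercury)^-0.18 · (ρ_t,Mercury/ρ_t,Venus)^0.33.
(8.87/3.7)^-0.18 = 2.397^-0.18 = 0.8544
(2850/2900)^0.33 = 0.9828^0.33 = 0.9943
Ratio = 0.8544 × 0.9943 = 0.8495
D_Venus = 0.8495 × 6.05 km = 5.14 km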